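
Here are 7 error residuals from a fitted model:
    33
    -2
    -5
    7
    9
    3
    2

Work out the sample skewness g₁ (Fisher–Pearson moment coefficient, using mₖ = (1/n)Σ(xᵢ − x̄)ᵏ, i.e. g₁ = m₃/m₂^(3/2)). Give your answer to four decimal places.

x̄ = (33 - 2 - 5 + 7 + 9 + 3 + 2) / 7 = 6.7143
deviations (xᵢ − x̄): 26.2857, -8.7143, -11.7143, 0.2857, 2.2857, -3.7143, -4.7143
Σ(xᵢ − x̄)² = 945.4286 ⇒ m₂ = 945.4286/7 = 135.06122
Σ(xᵢ − x̄)³ = 15748.5306 ⇒ m₃ = 15748.5306/7 = 2249.79009
m₂^(3/2) = 135.06122^(1.5) = 1569.62542
g₁ = m₃ / m₂^(3/2) = 2249.79009 / 1569.62542 ≈ 1.4333

1.4333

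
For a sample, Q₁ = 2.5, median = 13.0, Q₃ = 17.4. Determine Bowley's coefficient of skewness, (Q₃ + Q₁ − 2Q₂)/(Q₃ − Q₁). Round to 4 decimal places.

-0.4094

numerator: Q₃ + Q₁ − 2Q₂ = 17.4 + 2.5 − 2×13.0 = -6.1000
denominator: Q₃ − Q₁ = 17.4 − 2.5 = 14.9000
Bowley skewness = -6.1000 / 14.9000 ≈ -0.4094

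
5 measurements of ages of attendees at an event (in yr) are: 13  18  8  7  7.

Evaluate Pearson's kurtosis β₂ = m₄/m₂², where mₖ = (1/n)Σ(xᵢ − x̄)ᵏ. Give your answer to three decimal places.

x̄ = 10.6000
Σ(xᵢ − x̄)² = 93.2000 ⇒ m₂ = 18.64000
Σ(xᵢ − x̄)⁴ = 3413.4560 ⇒ m₄ = 682.69120
m₂² = 347.44960
β₂ = m₄/m₂² = 682.69120 / 347.44960 ≈ 1.965

1.965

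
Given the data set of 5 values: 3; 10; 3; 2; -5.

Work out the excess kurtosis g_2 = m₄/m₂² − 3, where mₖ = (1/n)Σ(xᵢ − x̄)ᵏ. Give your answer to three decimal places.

x̄ = 2.6000
Σ(xᵢ − x̄)² = 113.2000 ⇒ m₂ = 22.64000
Σ(xᵢ − x̄)⁴ = 6335.0560 ⇒ m₄ = 1267.01120
m₂² = 512.56960
g_2 = m₄/m₂² − 3 = 2.47188 − 3 ≈ -0.528

-0.528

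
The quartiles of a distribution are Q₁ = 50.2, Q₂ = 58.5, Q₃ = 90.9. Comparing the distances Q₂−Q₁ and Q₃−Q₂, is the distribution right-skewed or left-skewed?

Q₂ − Q₁ = 8.3;  Q₃ − Q₂ = 32.4
Q₃ − Q₂ > Q₂ − Q₁ ⇒ the upper half is more spread out ⇒ right-skewed.

right-skewed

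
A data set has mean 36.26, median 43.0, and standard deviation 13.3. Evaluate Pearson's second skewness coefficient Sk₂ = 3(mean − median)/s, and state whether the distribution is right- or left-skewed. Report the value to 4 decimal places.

Sk₂ = 3(36.26 − 43.0) / 13.3 = 3 × -6.7400 / 13.3
    = -20.2200 / 13.3 ≈ -1.5203
Sk₂ < 0 ⇒ mean < median ⇒ left-skewed (negative skew).

-1.5203, left-skewed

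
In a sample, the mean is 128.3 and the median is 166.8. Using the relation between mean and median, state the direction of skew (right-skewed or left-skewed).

mean − median = 128.3 − 166.8 = -38.5
mean < median ⇒ the longer tail is on the left ⇒ left-skewed (negatively skewed).

left-skewed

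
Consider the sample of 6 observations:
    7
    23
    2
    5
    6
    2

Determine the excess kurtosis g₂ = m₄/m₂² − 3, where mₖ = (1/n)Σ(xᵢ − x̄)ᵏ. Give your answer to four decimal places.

0.7328

x̄ = 7.5000
Σ(xᵢ − x̄)² = 309.5000 ⇒ m₂ = 51.58333
Σ(xᵢ − x̄)⁴ = 59594.3750 ⇒ m₄ = 9932.39583
m₂² = 2660.84028
g₂ = m₄/m₂² − 3 = 3.73280 − 3 ≈ 0.7328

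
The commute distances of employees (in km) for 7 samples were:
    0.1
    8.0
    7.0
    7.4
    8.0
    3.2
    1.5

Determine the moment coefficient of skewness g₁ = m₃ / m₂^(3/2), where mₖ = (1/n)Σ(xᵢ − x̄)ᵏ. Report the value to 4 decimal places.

-0.4619

x̄ = (0.1 + 8.0 + 7.0 + 7.4 + 8.0 + 3.2 + 1.5) / 7 = 5.0286
deviations (xᵢ − x̄): -4.9286, 2.9714, 1.9714, 2.3714, 2.9714, -1.8286, -3.5286
Σ(xᵢ − x̄)² = 67.2543 ⇒ m₂ = 67.2543/7 = 9.60776
Σ(xᵢ − x̄)³ = -96.2968 ⇒ m₃ = -96.2968/7 = -13.75669
m₂^(3/2) = 9.60776^(1.5) = 29.78056
g₁ = m₃ / m₂^(3/2) = -13.75669 / 29.78056 ≈ -0.4619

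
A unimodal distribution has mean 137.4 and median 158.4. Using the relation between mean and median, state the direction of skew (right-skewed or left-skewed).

left-skewed

mean − median = 137.4 − 158.4 = -21.0
mean < median ⇒ the longer tail is on the left ⇒ left-skewed (negatively skewed).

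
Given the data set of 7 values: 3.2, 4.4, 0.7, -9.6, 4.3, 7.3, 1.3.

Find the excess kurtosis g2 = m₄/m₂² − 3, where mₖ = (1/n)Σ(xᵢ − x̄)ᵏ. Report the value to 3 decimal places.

0.862

x̄ = 1.6571
Σ(xᵢ − x̄)² = 176.4971 ⇒ m₂ = 25.21388
Σ(xᵢ − x̄)⁴ = 17184.5959 ⇒ m₄ = 2454.94227
m₂² = 635.73962
g2 = m₄/m₂² − 3 = 3.86155 − 3 ≈ 0.862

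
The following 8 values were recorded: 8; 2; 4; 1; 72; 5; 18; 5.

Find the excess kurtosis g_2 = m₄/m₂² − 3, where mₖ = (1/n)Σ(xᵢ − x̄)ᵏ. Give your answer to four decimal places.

x̄ = 14.3750
Σ(xᵢ − x̄)² = 3989.8750 ⇒ m₂ = 498.73438
Σ(xᵢ − x̄)⁴ = 11110968.4316 ⇒ m₄ = 1388871.05396
m₂² = 248735.97681
g_2 = m₄/m₂² − 3 = 5.58372 − 3 ≈ 2.5837

2.5837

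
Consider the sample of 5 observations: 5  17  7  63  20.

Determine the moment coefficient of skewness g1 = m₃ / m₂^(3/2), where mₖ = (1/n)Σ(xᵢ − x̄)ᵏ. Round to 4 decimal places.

1.2336

x̄ = (5 + 17 + 7 + 63 + 20) / 5 = 22.4000
deviations (xᵢ − x̄): -17.4000, -5.4000, -15.4000, 40.6000, -2.4000
Σ(xᵢ − x̄)² = 2223.2000 ⇒ m₂ = 2223.2000/5 = 444.64000
Σ(xᵢ − x̄)³ = 57831.8400 ⇒ m₃ = 57831.8400/5 = 11566.36800
m₂^(3/2) = 444.64000^(1.5) = 9375.89628
g1 = m₃ / m₂^(3/2) = 11566.36800 / 9375.89628 ≈ 1.2336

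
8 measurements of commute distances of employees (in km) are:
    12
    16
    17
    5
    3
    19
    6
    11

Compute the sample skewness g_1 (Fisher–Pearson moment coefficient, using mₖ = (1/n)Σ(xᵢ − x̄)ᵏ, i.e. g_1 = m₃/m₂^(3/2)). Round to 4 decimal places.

x̄ = (12 + 16 + 17 + 5 + 3 + 19 + 6 + 11) / 8 = 11.1250
deviations (xᵢ − x̄): 0.8750, 4.8750, 5.8750, -6.1250, -8.1250, 7.8750, -5.1250, -0.1250
Σ(xᵢ − x̄)² = 250.8750 ⇒ m₂ = 250.8750/8 = 31.35938
Σ(xᵢ − x̄)³ = -93.0938 ⇒ m₃ = -93.0938/8 = -11.63672
m₂^(3/2) = 31.35938^(1.5) = 175.61075
g_1 = m₃ / m₂^(3/2) = -11.63672 / 175.61075 ≈ -0.0663

-0.0663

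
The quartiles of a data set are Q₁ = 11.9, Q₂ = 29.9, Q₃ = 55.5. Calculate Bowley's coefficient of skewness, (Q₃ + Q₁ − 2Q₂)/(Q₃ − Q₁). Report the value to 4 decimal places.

0.1743

numerator: Q₃ + Q₁ − 2Q₂ = 55.5 + 11.9 − 2×29.9 = 7.6000
denominator: Q₃ − Q₁ = 55.5 − 11.9 = 43.6000
Bowley skewness = 7.6000 / 43.6000 ≈ 0.1743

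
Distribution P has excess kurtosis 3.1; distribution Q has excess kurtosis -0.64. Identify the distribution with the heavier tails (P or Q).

P

Higher excess kurtosis ⇒ heavier tails relative to the normal distribution.
3.1 vs -0.64: the larger is 3.1, so P has heavier tails. (P is leptokurtic — heavier-than-normal tails; the other is platykurtic.)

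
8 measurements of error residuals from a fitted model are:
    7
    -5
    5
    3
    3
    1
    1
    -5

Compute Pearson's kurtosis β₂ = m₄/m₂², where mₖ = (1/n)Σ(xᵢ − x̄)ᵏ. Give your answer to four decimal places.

x̄ = 1.2500
Σ(xᵢ − x̄)² = 131.5000 ⇒ m₂ = 16.43750
Σ(xᵢ − x̄)⁴ = 4361.4063 ⇒ m₄ = 545.17578
m₂² = 270.19141
β₂ = m₄/m₂² = 545.17578 / 270.19141 ≈ 2.0177

2.0177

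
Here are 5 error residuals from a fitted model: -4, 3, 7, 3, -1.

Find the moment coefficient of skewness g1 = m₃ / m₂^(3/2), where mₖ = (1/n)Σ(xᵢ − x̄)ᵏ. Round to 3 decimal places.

-0.113

x̄ = (-4 + 3 + 7 + 3 - 1) / 5 = 1.6000
deviations (xᵢ − x̄): -5.6000, 1.4000, 5.4000, 1.4000, -2.6000
Σ(xᵢ − x̄)² = 71.2000 ⇒ m₂ = 71.2000/5 = 14.24000
Σ(xᵢ − x̄)³ = -30.2400 ⇒ m₃ = -30.2400/5 = -6.04800
m₂^(3/2) = 14.24000^(1.5) = 53.73596
g1 = m₃ / m₂^(3/2) = -6.04800 / 53.73596 ≈ -0.113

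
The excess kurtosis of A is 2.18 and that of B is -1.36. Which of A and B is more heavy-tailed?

A

Higher excess kurtosis ⇒ heavier tails relative to the normal distribution.
2.18 vs -1.36: the larger is 2.18, so A has heavier tails. (A is leptokurtic — heavier-than-normal tails; the other is platykurtic.)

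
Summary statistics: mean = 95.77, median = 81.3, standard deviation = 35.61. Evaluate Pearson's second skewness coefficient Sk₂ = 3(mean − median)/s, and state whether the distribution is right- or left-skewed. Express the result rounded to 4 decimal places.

Sk₂ = 3(95.77 − 81.3) / 35.61 = 3 × 14.4700 / 35.61
    = 43.4100 / 35.61 ≈ 1.2190
Sk₂ > 0 ⇒ mean > median ⇒ right-skewed (positive skew).

1.2190, right-skewed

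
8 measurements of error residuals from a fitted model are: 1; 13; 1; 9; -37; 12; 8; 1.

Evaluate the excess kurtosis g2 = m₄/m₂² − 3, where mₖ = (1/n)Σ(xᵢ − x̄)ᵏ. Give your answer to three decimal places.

2.126

x̄ = 1.0000
Σ(xᵢ − x̄)² = 1822.0000 ⇒ m₂ = 227.75000
Σ(xᵢ − x̄)⁴ = 2127010.0000 ⇒ m₄ = 265876.25000
m₂² = 51870.06250
g2 = m₄/m₂² − 3 = 5.12581 − 3 ≈ 2.126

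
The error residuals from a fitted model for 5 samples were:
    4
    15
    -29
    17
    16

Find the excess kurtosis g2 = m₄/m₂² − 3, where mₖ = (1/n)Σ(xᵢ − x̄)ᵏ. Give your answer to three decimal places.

x̄ = 4.6000
Σ(xᵢ − x̄)² = 1521.2000 ⇒ m₂ = 304.24000
Σ(xᵢ − x̄)⁴ = 1326781.1360 ⇒ m₄ = 265356.22720
m₂² = 92561.97760
g2 = m₄/m₂² − 3 = 2.86680 − 3 ≈ -0.133

-0.133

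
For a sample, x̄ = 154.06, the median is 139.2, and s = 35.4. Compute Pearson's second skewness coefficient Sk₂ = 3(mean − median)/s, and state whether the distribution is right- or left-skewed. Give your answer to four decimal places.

Sk₂ = 3(154.06 − 139.2) / 35.4 = 3 × 14.8600 / 35.4
    = 44.5800 / 35.4 ≈ 1.2593
Sk₂ > 0 ⇒ mean > median ⇒ right-skewed (positive skew).

1.2593, right-skewed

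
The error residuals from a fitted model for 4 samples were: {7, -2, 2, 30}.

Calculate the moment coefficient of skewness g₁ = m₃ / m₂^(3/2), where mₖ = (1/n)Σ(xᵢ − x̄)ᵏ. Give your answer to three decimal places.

0.934

x̄ = (7 - 2 + 2 + 30) / 4 = 9.2500
deviations (xᵢ − x̄): -2.2500, -11.2500, -7.2500, 20.7500
Σ(xᵢ − x̄)² = 614.7500 ⇒ m₂ = 614.7500/4 = 153.68750
Σ(xᵢ − x̄)³ = 7117.8750 ⇒ m₃ = 7117.8750/4 = 1779.46875
m₂^(3/2) = 153.68750^(1.5) = 1905.27566
g₁ = m₃ / m₂^(3/2) = 1779.46875 / 1905.27566 ≈ 0.934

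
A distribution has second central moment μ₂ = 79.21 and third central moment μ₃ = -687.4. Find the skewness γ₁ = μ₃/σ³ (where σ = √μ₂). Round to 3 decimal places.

σ = √μ₂ = √79.21 = 8.90000
σ³ = μ₂^(3/2) = 704.96900
γ₁ = μ₃/σ³ = -687.4 / 704.96900 ≈ -0.975

-0.975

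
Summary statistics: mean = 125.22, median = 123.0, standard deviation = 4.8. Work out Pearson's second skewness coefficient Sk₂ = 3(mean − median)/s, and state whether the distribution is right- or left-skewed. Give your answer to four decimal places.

1.3875, right-skewed

Sk₂ = 3(125.22 − 123.0) / 4.8 = 3 × 2.2200 / 4.8
    = 6.6600 / 4.8 ≈ 1.3875
Sk₂ > 0 ⇒ mean > median ⇒ right-skewed (positive skew).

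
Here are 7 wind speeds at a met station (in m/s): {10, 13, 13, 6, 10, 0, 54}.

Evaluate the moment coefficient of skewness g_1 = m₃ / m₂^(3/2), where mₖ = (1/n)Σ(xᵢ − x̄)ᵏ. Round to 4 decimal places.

1.7505

x̄ = (10 + 13 + 13 + 6 + 10 + 0 + 54) / 7 = 15.1429
deviations (xᵢ − x̄): -5.1429, -2.1429, -2.1429, -9.1429, -5.1429, -15.1429, 38.8571
Σ(xᵢ − x̄)² = 1884.8571 ⇒ m₂ = 1884.8571/7 = 269.26531
Σ(xᵢ − x̄)³ = 54141.1837 ⇒ m₃ = 54141.1837/7 = 7734.45481
m₂^(3/2) = 269.26531^(1.5) = 4418.45666
g_1 = m₃ / m₂^(3/2) = 7734.45481 / 4418.45666 ≈ 1.7505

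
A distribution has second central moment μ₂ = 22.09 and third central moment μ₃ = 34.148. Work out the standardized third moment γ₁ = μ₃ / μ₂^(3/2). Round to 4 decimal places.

0.3289

σ = √μ₂ = √22.09 = 4.70000
σ³ = μ₂^(3/2) = 103.82300
γ₁ = μ₃/σ³ = 34.148 / 103.82300 ≈ 0.3289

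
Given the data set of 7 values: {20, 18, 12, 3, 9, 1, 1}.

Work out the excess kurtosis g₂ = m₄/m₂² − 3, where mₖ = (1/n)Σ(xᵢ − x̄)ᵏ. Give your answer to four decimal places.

x̄ = 9.1429
Σ(xᵢ − x̄)² = 374.8571 ⇒ m₂ = 53.55102
Σ(xᵢ − x̄)⁴ = 30332.9096 ⇒ m₄ = 4333.27280
m₂² = 2867.71179
g₂ = m₄/m₂² − 3 = 1.51106 − 3 ≈ -1.4889

-1.4889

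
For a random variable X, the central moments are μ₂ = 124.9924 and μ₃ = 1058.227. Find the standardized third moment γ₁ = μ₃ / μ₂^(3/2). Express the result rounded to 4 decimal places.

0.7573

σ = √μ₂ = √124.9924 = 11.18000
σ³ = μ₂^(3/2) = 1397.41503
γ₁ = μ₃/σ³ = 1058.227 / 1397.41503 ≈ 0.7573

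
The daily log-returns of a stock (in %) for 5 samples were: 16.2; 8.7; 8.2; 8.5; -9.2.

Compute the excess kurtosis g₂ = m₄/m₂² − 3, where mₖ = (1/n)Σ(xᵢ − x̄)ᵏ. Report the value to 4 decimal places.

x̄ = 6.4800
Σ(xᵢ − x̄)² = 352.3080 ⇒ m₂ = 70.46160
Σ(xᵢ − x̄)⁴ = 69424.1787 ⇒ m₄ = 13884.83574
m₂² = 4964.83707
g₂ = m₄/m₂² − 3 = 2.79663 − 3 ≈ -0.2034

-0.2034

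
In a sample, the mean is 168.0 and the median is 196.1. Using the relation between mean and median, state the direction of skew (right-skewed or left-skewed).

left-skewed

mean − median = 168.0 − 196.1 = -28.1
mean < median ⇒ the longer tail is on the left ⇒ left-skewed (negatively skewed).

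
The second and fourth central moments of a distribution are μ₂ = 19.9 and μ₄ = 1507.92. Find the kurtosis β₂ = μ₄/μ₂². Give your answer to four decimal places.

3.8078

μ₂² = 19.9² = 396.01000
μ₄/μ₂² = 1507.92 / 396.01000 = 3.80778
β₂ ≈ 3.8078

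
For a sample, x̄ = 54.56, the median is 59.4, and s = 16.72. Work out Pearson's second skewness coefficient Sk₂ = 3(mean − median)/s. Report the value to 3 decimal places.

Sk₂ = 3(54.56 − 59.4) / 16.72 = 3 × -4.8400 / 16.72
    = -14.5200 / 16.72 ≈ -0.868

-0.868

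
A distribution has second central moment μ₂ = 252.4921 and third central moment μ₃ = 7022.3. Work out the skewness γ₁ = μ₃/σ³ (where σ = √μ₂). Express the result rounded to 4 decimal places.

1.7503

σ = √μ₂ = √252.4921 = 15.89000
σ³ = μ₂^(3/2) = 4012.09947
γ₁ = μ₃/σ³ = 7022.3 / 4012.09947 ≈ 1.7503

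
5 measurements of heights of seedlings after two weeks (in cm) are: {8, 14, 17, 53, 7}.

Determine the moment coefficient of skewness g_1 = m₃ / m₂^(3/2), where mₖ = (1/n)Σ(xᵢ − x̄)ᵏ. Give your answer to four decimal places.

1.3261

x̄ = (8 + 14 + 17 + 53 + 7) / 5 = 19.8000
deviations (xᵢ − x̄): -11.8000, -5.8000, -2.8000, 33.2000, -12.8000
Σ(xᵢ − x̄)² = 1446.8000 ⇒ m₂ = 1446.8000/5 = 289.36000
Σ(xᵢ − x̄)³ = 32637.1200 ⇒ m₃ = 32637.1200/5 = 6527.42400
m₂^(3/2) = 289.36000^(1.5) = 4922.18286
g_1 = m₃ / m₂^(3/2) = 6527.42400 / 4922.18286 ≈ 1.3261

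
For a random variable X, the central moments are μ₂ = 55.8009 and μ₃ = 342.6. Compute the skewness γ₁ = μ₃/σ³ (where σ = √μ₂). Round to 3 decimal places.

0.822

σ = √μ₂ = √55.8009 = 7.47000
σ³ = μ₂^(3/2) = 416.83272
γ₁ = μ₃/σ³ = 342.6 / 416.83272 ≈ 0.822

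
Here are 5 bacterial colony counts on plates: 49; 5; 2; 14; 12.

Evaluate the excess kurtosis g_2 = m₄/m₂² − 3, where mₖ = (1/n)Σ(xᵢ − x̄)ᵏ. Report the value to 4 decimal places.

x̄ = 16.4000
Σ(xᵢ − x̄)² = 1425.2000 ⇒ m₂ = 285.04000
Σ(xᵢ − x̄)⁴ = 1189754.5760 ⇒ m₄ = 237950.91520
m₂² = 81247.80160
g_2 = m₄/m₂² − 3 = 2.92871 − 3 ≈ -0.0713

-0.0713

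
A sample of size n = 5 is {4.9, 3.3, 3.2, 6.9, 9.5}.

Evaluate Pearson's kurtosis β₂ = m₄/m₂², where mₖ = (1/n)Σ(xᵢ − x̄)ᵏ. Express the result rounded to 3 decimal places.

1.865

x̄ = 5.5600
Σ(xᵢ − x̄)² = 28.4320 ⇒ m₂ = 5.68640
Σ(xᵢ − x̄)⁴ = 301.5041 ⇒ m₄ = 60.30082
m₂² = 32.33514
β₂ = m₄/m₂² = 60.30082 / 32.33514 ≈ 1.865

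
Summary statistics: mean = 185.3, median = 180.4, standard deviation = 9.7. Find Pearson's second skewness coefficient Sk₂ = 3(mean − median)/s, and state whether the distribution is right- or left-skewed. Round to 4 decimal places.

1.5155, right-skewed

Sk₂ = 3(185.3 − 180.4) / 9.7 = 3 × 4.9000 / 9.7
    = 14.7000 / 9.7 ≈ 1.5155
Sk₂ > 0 ⇒ mean > median ⇒ right-skewed (positive skew).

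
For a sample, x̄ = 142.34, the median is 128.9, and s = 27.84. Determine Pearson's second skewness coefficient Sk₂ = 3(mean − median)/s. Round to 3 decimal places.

1.448

Sk₂ = 3(142.34 − 128.9) / 27.84 = 3 × 13.4400 / 27.84
    = 40.3200 / 27.84 ≈ 1.448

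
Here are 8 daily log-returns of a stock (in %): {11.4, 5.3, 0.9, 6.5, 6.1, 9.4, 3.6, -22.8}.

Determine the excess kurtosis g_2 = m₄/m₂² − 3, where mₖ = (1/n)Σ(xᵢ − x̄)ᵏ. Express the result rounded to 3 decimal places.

x̄ = 2.5500
Σ(xᵢ − x̄)² = 807.4600 ⇒ m₂ = 100.93250
Σ(xᵢ − x̄)⁴ = 421767.8925 ⇒ m₄ = 52720.98656
m₂² = 10187.36956
g_2 = m₄/m₂² − 3 = 5.17513 − 3 ≈ 2.175

2.175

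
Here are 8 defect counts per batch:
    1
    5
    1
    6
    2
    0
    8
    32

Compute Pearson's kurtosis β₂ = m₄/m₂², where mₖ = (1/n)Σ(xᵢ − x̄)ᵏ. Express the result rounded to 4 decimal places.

5.3510

x̄ = 6.8750
Σ(xᵢ − x̄)² = 776.8750 ⇒ m₂ = 97.10938
Σ(xᵢ − x̄)⁴ = 403692.3379 ⇒ m₄ = 50461.54224
m₂² = 9430.23071
β₂ = m₄/m₂² = 50461.54224 / 9430.23071 ≈ 5.3510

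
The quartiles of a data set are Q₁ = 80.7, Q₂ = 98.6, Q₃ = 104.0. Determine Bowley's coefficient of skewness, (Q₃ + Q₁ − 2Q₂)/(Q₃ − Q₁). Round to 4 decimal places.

-0.5365

numerator: Q₃ + Q₁ − 2Q₂ = 104.0 + 80.7 − 2×98.6 = -12.5000
denominator: Q₃ − Q₁ = 104.0 − 80.7 = 23.3000
Bowley skewness = -12.5000 / 23.3000 ≈ -0.5365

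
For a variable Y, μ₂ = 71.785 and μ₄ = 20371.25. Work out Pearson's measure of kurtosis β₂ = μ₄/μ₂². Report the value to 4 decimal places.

μ₂² = 71.785² = 5153.08622
μ₄/μ₂² = 20371.25 / 5153.08622 = 3.95321
β₂ ≈ 3.9532

3.9532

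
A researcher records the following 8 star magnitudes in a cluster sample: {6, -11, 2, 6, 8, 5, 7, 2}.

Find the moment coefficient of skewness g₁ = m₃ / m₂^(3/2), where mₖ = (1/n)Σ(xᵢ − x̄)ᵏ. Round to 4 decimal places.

x̄ = (6 - 11 + 2 + 6 + 8 + 5 + 7 + 2) / 8 = 3.1250
deviations (xᵢ − x̄): 2.8750, -14.1250, -1.1250, 2.8750, 4.8750, 1.8750, 3.8750, -1.1250
Σ(xᵢ − x̄)² = 260.8750 ⇒ m₂ = 260.8750/8 = 32.60938
Σ(xᵢ − x̄)³ = -2592.8438 ⇒ m₃ = -2592.8438/8 = -324.10547
m₂^(3/2) = 32.60938^(1.5) = 186.21459
g₁ = m₃ / m₂^(3/2) = -324.10547 / 186.21459 ≈ -1.7405

-1.7405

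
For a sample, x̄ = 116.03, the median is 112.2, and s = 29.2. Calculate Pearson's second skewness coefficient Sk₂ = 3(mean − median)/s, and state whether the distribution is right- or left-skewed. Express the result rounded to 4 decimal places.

Sk₂ = 3(116.03 − 112.2) / 29.2 = 3 × 3.8300 / 29.2
    = 11.4900 / 29.2 ≈ 0.3935
Sk₂ > 0 ⇒ mean > median ⇒ right-skewed (positive skew).

0.3935, right-skewed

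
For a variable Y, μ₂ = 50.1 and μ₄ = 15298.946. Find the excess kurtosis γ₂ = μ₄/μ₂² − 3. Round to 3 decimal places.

3.095

μ₂² = 50.1² = 2510.01000
μ₄/μ₂² = 15298.946 / 2510.01000 = 6.09517
γ₂ = 6.09517 − 3 ≈ 3.095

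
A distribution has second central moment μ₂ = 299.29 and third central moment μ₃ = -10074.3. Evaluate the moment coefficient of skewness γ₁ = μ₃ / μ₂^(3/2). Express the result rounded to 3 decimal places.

-1.946

σ = √μ₂ = √299.29 = 17.30000
σ³ = μ₂^(3/2) = 5177.71700
γ₁ = μ₃/σ³ = -10074.3 / 5177.71700 ≈ -1.946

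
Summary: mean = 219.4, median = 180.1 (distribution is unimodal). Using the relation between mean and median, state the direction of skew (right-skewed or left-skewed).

mean − median = 219.4 − 180.1 = 39.3
mean > median ⇒ the longer tail is on the right ⇒ right-skewed (positively skewed).

right-skewed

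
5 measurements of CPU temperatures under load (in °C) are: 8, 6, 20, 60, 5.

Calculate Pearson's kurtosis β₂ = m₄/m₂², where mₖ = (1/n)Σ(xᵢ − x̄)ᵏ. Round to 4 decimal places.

2.8969

x̄ = 19.8000
Σ(xᵢ − x̄)² = 2164.8000 ⇒ m₂ = 432.96000
Σ(xᵢ − x̄)⁴ = 2715218.9760 ⇒ m₄ = 543043.79520
m₂² = 187454.36160
β₂ = m₄/m₂² = 543043.79520 / 187454.36160 ≈ 2.8969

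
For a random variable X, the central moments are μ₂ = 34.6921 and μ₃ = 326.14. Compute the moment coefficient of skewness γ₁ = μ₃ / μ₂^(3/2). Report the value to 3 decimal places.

σ = √μ₂ = √34.6921 = 5.89000
σ³ = μ₂^(3/2) = 204.33647
γ₁ = μ₃/σ³ = 326.14 / 204.33647 ≈ 1.596

1.596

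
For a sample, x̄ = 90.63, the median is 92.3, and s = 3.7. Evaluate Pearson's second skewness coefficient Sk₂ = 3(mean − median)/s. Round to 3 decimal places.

-1.354

Sk₂ = 3(90.63 − 92.3) / 3.7 = 3 × -1.6700 / 3.7
    = -5.0100 / 3.7 ≈ -1.354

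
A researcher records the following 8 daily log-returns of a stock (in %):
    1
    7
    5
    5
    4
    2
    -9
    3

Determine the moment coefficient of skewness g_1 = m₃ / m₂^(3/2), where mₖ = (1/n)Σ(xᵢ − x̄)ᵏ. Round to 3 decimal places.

x̄ = (1 + 7 + 5 + 5 + 4 + 2 - 9 + 3) / 8 = 2.2500
deviations (xᵢ − x̄): -1.2500, 4.7500, 2.7500, 2.7500, 1.7500, -0.2500, -11.2500, 0.7500
Σ(xᵢ − x̄)² = 169.5000 ⇒ m₂ = 169.5000/8 = 21.18750
Σ(xᵢ − x̄)³ = -1271.2500 ⇒ m₃ = -1271.2500/8 = -158.90625
m₂^(3/2) = 21.18750^(1.5) = 97.52581
g_1 = m₃ / m₂^(3/2) = -158.90625 / 97.52581 ≈ -1.629

-1.629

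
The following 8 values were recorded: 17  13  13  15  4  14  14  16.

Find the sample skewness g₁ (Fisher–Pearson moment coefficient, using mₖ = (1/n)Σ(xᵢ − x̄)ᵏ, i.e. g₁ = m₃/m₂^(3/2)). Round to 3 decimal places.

x̄ = (17 + 13 + 13 + 15 + 4 + 14 + 14 + 16) / 8 = 13.2500
deviations (xᵢ − x̄): 3.7500, -0.2500, -0.2500, 1.7500, -9.2500, 0.7500, 0.7500, 2.7500
Σ(xᵢ − x̄)² = 111.5000 ⇒ m₂ = 111.5000/8 = 13.93750
Σ(xᵢ − x̄)³ = -711.7500 ⇒ m₃ = -711.7500/8 = -88.96875
m₂^(3/2) = 13.93750^(1.5) = 52.03281
g₁ = m₃ / m₂^(3/2) = -88.96875 / 52.03281 ≈ -1.710

-1.710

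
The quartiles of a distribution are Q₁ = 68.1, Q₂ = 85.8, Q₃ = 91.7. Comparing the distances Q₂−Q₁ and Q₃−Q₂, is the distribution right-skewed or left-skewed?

Q₂ − Q₁ = 17.7;  Q₃ − Q₂ = 5.9
Q₂ − Q₁ > Q₃ − Q₂ ⇒ the lower half is more spread out ⇒ left-skewed.

left-skewed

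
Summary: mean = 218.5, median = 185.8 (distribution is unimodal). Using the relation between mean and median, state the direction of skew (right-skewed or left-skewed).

right-skewed

mean − median = 218.5 − 185.8 = 32.7
mean > median ⇒ the longer tail is on the right ⇒ right-skewed (positively skewed).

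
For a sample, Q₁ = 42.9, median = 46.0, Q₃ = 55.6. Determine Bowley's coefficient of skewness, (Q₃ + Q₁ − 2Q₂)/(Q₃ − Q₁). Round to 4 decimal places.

numerator: Q₃ + Q₁ − 2Q₂ = 55.6 + 42.9 − 2×46.0 = 6.5000
denominator: Q₃ − Q₁ = 55.6 − 42.9 = 12.7000
Bowley skewness = 6.5000 / 12.7000 ≈ 0.5118

0.5118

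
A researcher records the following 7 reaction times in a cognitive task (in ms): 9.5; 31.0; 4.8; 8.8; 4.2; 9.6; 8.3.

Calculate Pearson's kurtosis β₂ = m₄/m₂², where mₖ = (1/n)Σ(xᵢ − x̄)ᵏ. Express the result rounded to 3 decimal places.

4.662

x̄ = 10.8857
Σ(xᵢ − x̄)² = 500.9286 ⇒ m₂ = 71.56122
Σ(xᵢ − x̄)⁴ = 167128.2947 ⇒ m₄ = 23875.47068
m₂² = 5121.00885
β₂ = m₄/m₂² = 23875.47068 / 5121.00885 ≈ 4.662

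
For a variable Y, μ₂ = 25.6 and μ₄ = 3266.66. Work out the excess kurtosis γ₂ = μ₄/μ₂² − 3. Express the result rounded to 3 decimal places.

1.985

μ₂² = 25.6² = 655.36000
μ₄/μ₂² = 3266.66 / 655.36000 = 4.98453
γ₂ = 4.98453 − 3 ≈ 1.985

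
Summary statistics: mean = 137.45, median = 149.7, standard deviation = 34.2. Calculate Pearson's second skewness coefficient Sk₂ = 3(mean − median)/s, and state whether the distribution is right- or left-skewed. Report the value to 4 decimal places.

-1.0746, left-skewed

Sk₂ = 3(137.45 − 149.7) / 34.2 = 3 × -12.2500 / 34.2
    = -36.7500 / 34.2 ≈ -1.0746
Sk₂ < 0 ⇒ mean < median ⇒ left-skewed (negative skew).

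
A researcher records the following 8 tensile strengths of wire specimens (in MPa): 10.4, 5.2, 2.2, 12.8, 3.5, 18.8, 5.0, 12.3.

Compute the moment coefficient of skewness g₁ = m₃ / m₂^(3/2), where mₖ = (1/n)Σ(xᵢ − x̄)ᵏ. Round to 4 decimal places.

x̄ = (10.4 + 5.2 + 2.2 + 12.8 + 3.5 + 18.8 + 5.0 + 12.3) / 8 = 8.7750
deviations (xᵢ − x̄): 1.6250, -3.5750, -6.5750, 4.0250, -5.2750, 10.0250, -3.7750, 3.5250
Σ(xᵢ − x̄)² = 229.8550 ⇒ m₂ = 229.8550/8 = 28.73188
Σ(xᵢ − x̄)³ = 590.3093 ⇒ m₃ = 590.3093/8 = 73.78866
m₂^(3/2) = 28.73188^(1.5) = 154.00895
g₁ = m₃ / m₂^(3/2) = 73.78866 / 154.00895 ≈ 0.4791

0.4791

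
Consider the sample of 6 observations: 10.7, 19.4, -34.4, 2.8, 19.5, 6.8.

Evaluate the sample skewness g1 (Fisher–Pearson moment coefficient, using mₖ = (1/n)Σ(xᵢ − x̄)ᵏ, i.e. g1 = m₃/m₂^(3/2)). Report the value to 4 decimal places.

x̄ = (10.7 + 19.4 - 34.4 + 2.8 + 19.5 + 6.8) / 6 = 4.1333
deviations (xᵢ − x̄): 6.5667, 15.2667, -38.5333, -1.3333, 15.3667, 2.6667
Σ(xᵢ − x̄)² = 2006.0333 ⇒ m₂ = 2006.0333/6 = 334.33889
Σ(xᵢ − x̄)³ = -49728.4056 ⇒ m₃ = -49728.4056/6 = -8288.06759
m₂^(3/2) = 334.33889^(1.5) = 6113.36523
g1 = m₃ / m₂^(3/2) = -8288.06759 / 6113.36523 ≈ -1.3557

-1.3557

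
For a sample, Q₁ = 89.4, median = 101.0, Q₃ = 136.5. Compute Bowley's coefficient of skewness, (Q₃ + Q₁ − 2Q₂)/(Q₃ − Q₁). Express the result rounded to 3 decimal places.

0.507

numerator: Q₃ + Q₁ − 2Q₂ = 136.5 + 89.4 − 2×101.0 = 23.9000
denominator: Q₃ − Q₁ = 136.5 − 89.4 = 47.1000
Bowley skewness = 23.9000 / 47.1000 ≈ 0.507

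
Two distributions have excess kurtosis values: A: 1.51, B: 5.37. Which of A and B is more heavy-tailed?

Higher excess kurtosis ⇒ heavier tails relative to the normal distribution.
1.51 vs 5.37: the larger is 5.37, so B has heavier tails.

B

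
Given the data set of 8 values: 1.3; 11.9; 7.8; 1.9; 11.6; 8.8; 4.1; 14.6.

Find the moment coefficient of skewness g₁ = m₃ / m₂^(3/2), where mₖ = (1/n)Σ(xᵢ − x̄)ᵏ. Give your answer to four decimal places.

-0.0849

x̄ = (1.3 + 11.9 + 7.8 + 1.9 + 11.6 + 8.8 + 4.1 + 14.6) / 8 = 7.7500
deviations (xᵢ − x̄): -6.4500, 4.1500, 0.0500, -5.8500, 3.8500, 1.0500, -3.6500, 6.8500
Σ(xᵢ − x̄)² = 169.2200 ⇒ m₂ = 169.2200/8 = 21.15250
Σ(xᵢ − x̄)³ = -66.0480 ⇒ m₃ = -66.0480/8 = -8.25600
m₂^(3/2) = 21.15250^(1.5) = 97.28425
g₁ = m₃ / m₂^(3/2) = -8.25600 / 97.28425 ≈ -0.0849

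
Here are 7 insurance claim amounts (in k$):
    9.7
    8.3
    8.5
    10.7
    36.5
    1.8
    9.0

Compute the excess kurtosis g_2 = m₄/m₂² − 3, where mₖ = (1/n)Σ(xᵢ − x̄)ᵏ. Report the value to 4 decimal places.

1.6233

x̄ = 12.0714
Σ(xᵢ − x̄)² = 746.1743 ⇒ m₂ = 106.59633
Σ(xᵢ − x̄)⁴ = 367736.5384 ⇒ m₄ = 52533.79120
m₂² = 11362.77683
g_2 = m₄/m₂² − 3 = 4.62332 − 3 ≈ 1.6233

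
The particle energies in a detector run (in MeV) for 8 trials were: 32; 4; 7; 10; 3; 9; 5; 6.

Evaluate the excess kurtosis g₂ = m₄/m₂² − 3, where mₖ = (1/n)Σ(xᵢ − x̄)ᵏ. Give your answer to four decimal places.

2.4375

x̄ = 9.5000
Σ(xᵢ − x̄)² = 618.0000 ⇒ m₂ = 77.25000
Σ(xᵢ − x̄)⁴ = 259588.5000 ⇒ m₄ = 32448.56250
m₂² = 5967.56250
g₂ = m₄/m₂² − 3 = 5.43749 − 3 ≈ 2.4375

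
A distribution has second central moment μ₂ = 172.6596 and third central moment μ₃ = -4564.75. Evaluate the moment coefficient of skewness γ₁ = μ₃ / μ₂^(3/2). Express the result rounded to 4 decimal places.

σ = √μ₂ = √172.6596 = 13.14000
σ³ = μ₂^(3/2) = 2268.74714
γ₁ = μ₃/σ³ = -4564.75 / 2268.74714 ≈ -2.0120

-2.0120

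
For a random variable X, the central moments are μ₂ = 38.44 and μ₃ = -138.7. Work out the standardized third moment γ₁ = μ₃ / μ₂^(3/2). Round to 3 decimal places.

σ = √μ₂ = √38.44 = 6.20000
σ³ = μ₂^(3/2) = 238.32800
γ₁ = μ₃/σ³ = -138.7 / 238.32800 ≈ -0.582

-0.582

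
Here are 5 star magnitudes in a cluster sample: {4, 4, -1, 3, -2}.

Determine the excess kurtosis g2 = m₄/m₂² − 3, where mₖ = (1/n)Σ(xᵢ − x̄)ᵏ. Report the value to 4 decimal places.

x̄ = 1.6000
Σ(xᵢ − x̄)² = 33.2000 ⇒ m₂ = 6.64000
Σ(xᵢ − x̄)⁴ = 283.8560 ⇒ m₄ = 56.77120
m₂² = 44.08960
g2 = m₄/m₂² − 3 = 1.28763 − 3 ≈ -1.7124

-1.7124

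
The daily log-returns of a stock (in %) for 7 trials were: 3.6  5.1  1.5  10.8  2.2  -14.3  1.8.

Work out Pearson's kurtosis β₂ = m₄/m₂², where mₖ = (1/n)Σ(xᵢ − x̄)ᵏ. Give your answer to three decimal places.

3.928

x̄ = 1.5286
Σ(xᵢ − x̄)² = 354.0743 ⇒ m₂ = 50.58204
Σ(xᵢ − x̄)⁴ = 70342.4611 ⇒ m₄ = 10048.92301
m₂² = 2558.54285
β₂ = m₄/m₂² = 10048.92301 / 2558.54285 ≈ 3.928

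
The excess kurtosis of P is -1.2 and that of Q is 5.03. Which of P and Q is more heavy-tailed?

Q

Higher excess kurtosis ⇒ heavier tails relative to the normal distribution.
-1.2 vs 5.03: the larger is 5.03, so Q has heavier tails. (Q is leptokurtic — heavier-than-normal tails; the other is platykurtic.)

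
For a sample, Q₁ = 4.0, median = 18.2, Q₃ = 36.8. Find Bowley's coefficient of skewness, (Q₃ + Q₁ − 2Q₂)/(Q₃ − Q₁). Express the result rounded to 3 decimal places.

numerator: Q₃ + Q₁ − 2Q₂ = 36.8 + 4.0 − 2×18.2 = 4.4000
denominator: Q₃ − Q₁ = 36.8 − 4.0 = 32.8000
Bowley skewness = 4.4000 / 32.8000 ≈ 0.134

0.134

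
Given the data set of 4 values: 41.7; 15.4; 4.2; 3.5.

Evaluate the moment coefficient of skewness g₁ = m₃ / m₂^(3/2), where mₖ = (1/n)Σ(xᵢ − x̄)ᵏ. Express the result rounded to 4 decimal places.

x̄ = (41.7 + 15.4 + 4.2 + 3.5) / 4 = 16.2000
deviations (xᵢ − x̄): 25.5000, -0.8000, -12.0000, -12.7000
Σ(xᵢ − x̄)² = 956.1800 ⇒ m₂ = 956.1800/4 = 239.04500
Σ(xᵢ − x̄)³ = 12804.4800 ⇒ m₃ = 12804.4800/4 = 3201.12000
m₂^(3/2) = 239.04500^(1.5) = 3695.89391
g₁ = m₃ / m₂^(3/2) = 3201.12000 / 3695.89391 ≈ 0.8661

0.8661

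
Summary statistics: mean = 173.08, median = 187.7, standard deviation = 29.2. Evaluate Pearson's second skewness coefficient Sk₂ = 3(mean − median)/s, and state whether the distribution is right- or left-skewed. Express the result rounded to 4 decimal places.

Sk₂ = 3(173.08 − 187.7) / 29.2 = 3 × -14.6200 / 29.2
    = -43.8600 / 29.2 ≈ -1.5021
Sk₂ < 0 ⇒ mean < median ⇒ left-skewed (negative skew).

-1.5021, left-skewed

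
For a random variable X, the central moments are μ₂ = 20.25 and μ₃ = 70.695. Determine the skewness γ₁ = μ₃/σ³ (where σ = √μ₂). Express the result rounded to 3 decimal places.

0.776

σ = √μ₂ = √20.25 = 4.50000
σ³ = μ₂^(3/2) = 91.12500
γ₁ = μ₃/σ³ = 70.695 / 91.12500 ≈ 0.776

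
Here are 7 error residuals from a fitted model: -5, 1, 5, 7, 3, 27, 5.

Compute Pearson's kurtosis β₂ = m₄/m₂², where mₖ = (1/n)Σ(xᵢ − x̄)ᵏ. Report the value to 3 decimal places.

x̄ = 6.1429
Σ(xᵢ − x̄)² = 598.8571 ⇒ m₂ = 85.55102
Σ(xᵢ − x̄)⁴ = 205460.3382 ⇒ m₄ = 29351.47688
m₂² = 7318.97709
β₂ = m₄/m₂² = 29351.47688 / 7318.97709 ≈ 4.010

4.010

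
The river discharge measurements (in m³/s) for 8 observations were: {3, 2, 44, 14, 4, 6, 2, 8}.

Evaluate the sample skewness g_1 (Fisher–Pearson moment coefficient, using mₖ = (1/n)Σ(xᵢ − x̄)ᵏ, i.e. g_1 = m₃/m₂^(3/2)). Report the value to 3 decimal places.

x̄ = (3 + 2 + 44 + 14 + 4 + 6 + 2 + 8) / 8 = 10.3750
deviations (xᵢ − x̄): -7.3750, -8.3750, 33.6250, 3.6250, -6.3750, -4.3750, -8.3750, -2.3750
Σ(xᵢ − x̄)² = 1403.8750 ⇒ m₂ = 1403.8750/8 = 175.48438
Σ(xᵢ − x̄)³ = 36133.2188 ⇒ m₃ = 36133.2188/8 = 4516.65234
m₂^(3/2) = 175.48438^(1.5) = 2324.65056
g_1 = m₃ / m₂^(3/2) = 4516.65234 / 2324.65056 ≈ 1.943

1.943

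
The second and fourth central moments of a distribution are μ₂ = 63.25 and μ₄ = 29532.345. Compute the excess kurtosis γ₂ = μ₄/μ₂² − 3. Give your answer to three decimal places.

4.382

μ₂² = 63.25² = 4000.56250
μ₄/μ₂² = 29532.345 / 4000.56250 = 7.38205
γ₂ = 7.38205 − 3 ≈ 4.382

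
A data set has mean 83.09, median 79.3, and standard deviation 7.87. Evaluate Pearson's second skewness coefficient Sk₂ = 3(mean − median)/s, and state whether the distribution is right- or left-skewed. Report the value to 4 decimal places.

1.4447, right-skewed

Sk₂ = 3(83.09 − 79.3) / 7.87 = 3 × 3.7900 / 7.87
    = 11.3700 / 7.87 ≈ 1.4447
Sk₂ > 0 ⇒ mean > median ⇒ right-skewed (positive skew).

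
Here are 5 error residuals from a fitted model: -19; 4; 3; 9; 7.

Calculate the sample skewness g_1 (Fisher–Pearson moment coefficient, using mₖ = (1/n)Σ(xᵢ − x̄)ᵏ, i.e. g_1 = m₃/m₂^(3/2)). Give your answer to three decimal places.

-1.334

x̄ = (-19 + 4 + 3 + 9 + 7) / 5 = 0.8000
deviations (xᵢ − x̄): -19.8000, 3.2000, 2.2000, 8.2000, 6.2000
Σ(xᵢ − x̄)² = 512.8000 ⇒ m₂ = 512.8000/5 = 102.56000
Σ(xᵢ − x̄)³ = -6929.2800 ⇒ m₃ = -6929.2800/5 = -1385.85600
m₂^(3/2) = 102.56000^(1.5) = 1038.64472
g_1 = m₃ / m₂^(3/2) = -1385.85600 / 1038.64472 ≈ -1.334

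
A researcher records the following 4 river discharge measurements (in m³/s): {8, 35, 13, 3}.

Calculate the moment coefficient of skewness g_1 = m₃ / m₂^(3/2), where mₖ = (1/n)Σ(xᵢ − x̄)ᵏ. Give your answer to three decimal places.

x̄ = (8 + 35 + 13 + 3) / 4 = 14.7500
deviations (xᵢ − x̄): -6.7500, 20.2500, -1.7500, -11.7500
Σ(xᵢ − x̄)² = 596.7500 ⇒ m₂ = 596.7500/4 = 149.18750
Σ(xᵢ − x̄)³ = 6368.6250 ⇒ m₃ = 6368.6250/4 = 1592.15625
m₂^(3/2) = 149.18750^(1.5) = 1822.21096
g_1 = m₃ / m₂^(3/2) = 1592.15625 / 1822.21096 ≈ 0.874

0.874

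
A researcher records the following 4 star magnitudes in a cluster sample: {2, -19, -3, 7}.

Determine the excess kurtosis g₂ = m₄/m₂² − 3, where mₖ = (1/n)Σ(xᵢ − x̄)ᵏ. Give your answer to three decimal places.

-0.977

x̄ = -3.2500
Σ(xᵢ − x̄)² = 380.7500 ⇒ m₂ = 95.18750
Σ(xᵢ − x̄)⁴ = 73332.8281 ⇒ m₄ = 18333.20703
m₂² = 9060.66016
g₂ = m₄/m₂² − 3 = 2.02339 − 3 ≈ -0.977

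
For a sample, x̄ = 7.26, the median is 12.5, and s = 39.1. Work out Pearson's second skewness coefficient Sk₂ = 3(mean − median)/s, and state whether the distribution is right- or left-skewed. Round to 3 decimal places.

-0.402, left-skewed

Sk₂ = 3(7.26 − 12.5) / 39.1 = 3 × -5.2400 / 39.1
    = -15.7200 / 39.1 ≈ -0.402
Sk₂ < 0 ⇒ mean < median ⇒ left-skewed (negative skew).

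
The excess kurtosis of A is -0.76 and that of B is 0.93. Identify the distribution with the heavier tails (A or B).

B

Higher excess kurtosis ⇒ heavier tails relative to the normal distribution.
-0.76 vs 0.93: the larger is 0.93, so B has heavier tails. (B is leptokurtic — heavier-than-normal tails; the other is platykurtic.)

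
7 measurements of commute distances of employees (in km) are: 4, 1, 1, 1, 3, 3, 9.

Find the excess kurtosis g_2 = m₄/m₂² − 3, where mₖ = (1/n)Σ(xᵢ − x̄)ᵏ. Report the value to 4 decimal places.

x̄ = 3.1429
Σ(xᵢ − x̄)² = 48.8571 ⇒ m₂ = 6.97959
Σ(xᵢ − x̄)⁴ = 1240.7055 ⇒ m₄ = 177.24365
m₂² = 48.71470
g_2 = m₄/m₂² − 3 = 3.63840 − 3 ≈ 0.6384

0.6384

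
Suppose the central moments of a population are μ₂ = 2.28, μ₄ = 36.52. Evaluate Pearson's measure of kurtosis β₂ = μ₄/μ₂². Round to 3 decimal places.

7.025

μ₂² = 2.28² = 5.19840
μ₄/μ₂² = 36.52 / 5.19840 = 7.02524
β₂ ≈ 7.025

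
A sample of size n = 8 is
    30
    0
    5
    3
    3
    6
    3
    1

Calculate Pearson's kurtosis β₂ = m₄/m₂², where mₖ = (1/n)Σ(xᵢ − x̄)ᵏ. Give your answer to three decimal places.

5.707

x̄ = 6.3750
Σ(xᵢ − x̄)² = 663.8750 ⇒ m₂ = 82.98438
Σ(xᵢ − x̄)⁴ = 314400.1191 ⇒ m₄ = 39300.01489
m₂² = 6886.40649
β₂ = m₄/m₂² = 39300.01489 / 6886.40649 ≈ 5.707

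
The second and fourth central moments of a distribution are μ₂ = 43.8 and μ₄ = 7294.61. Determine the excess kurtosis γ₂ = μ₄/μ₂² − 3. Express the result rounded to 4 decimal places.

μ₂² = 43.8² = 1918.44000
μ₄/μ₂² = 7294.61 / 1918.44000 = 3.80237
γ₂ = 3.80237 − 3 ≈ 0.8024

0.8024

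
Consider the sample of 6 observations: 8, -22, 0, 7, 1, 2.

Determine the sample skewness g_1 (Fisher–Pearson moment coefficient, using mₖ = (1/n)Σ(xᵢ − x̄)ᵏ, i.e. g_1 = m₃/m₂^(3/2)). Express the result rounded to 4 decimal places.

x̄ = (8 - 22 + 0 + 7 + 1 + 2) / 6 = -0.6667
deviations (xᵢ − x̄): 8.6667, -21.3333, 0.6667, 7.6667, 1.6667, 2.6667
Σ(xᵢ − x̄)² = 599.3333 ⇒ m₂ = 599.3333/6 = 99.88889
Σ(xᵢ − x̄)³ = -8583.5556 ⇒ m₃ = -8583.5556/6 = -1430.59259
m₂^(3/2) = 99.88889^(1.5) = 998.33380
g_1 = m₃ / m₂^(3/2) = -1430.59259 / 998.33380 ≈ -1.4330

-1.4330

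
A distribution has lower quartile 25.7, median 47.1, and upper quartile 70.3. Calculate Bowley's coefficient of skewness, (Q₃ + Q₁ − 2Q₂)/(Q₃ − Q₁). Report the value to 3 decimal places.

numerator: Q₃ + Q₁ − 2Q₂ = 70.3 + 25.7 − 2×47.1 = 1.8000
denominator: Q₃ − Q₁ = 70.3 − 25.7 = 44.6000
Bowley skewness = 1.8000 / 44.6000 ≈ 0.040

0.040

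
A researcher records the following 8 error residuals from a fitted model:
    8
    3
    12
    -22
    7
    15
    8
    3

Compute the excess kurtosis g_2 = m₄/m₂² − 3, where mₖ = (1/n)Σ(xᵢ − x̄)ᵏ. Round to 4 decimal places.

1.8239

x̄ = 4.2500
Σ(xᵢ − x̄)² = 903.5000 ⇒ m₂ = 112.93750
Σ(xᵢ − x̄)⁴ = 492226.9063 ⇒ m₄ = 61528.36328
m₂² = 12754.87891
g_2 = m₄/m₂² − 3 = 4.82391 − 3 ≈ 1.8239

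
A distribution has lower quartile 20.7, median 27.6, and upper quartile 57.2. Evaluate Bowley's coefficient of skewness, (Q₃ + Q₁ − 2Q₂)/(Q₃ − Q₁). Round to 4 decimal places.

numerator: Q₃ + Q₁ − 2Q₂ = 57.2 + 20.7 − 2×27.6 = 22.7000
denominator: Q₃ − Q₁ = 57.2 − 20.7 = 36.5000
Bowley skewness = 22.7000 / 36.5000 ≈ 0.6219

0.6219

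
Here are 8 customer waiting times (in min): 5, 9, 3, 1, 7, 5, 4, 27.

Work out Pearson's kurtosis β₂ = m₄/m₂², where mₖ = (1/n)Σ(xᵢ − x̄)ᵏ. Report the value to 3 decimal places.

x̄ = 7.6250
Σ(xᵢ − x̄)² = 469.8750 ⇒ m₂ = 58.73438
Σ(xᵢ − x̄)⁴ = 143573.4316 ⇒ m₄ = 17946.67896
m₂² = 3449.72681
β₂ = m₄/m₂² = 17946.67896 / 3449.72681 ≈ 5.202

5.202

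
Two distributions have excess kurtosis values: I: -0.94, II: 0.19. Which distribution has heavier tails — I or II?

II

Higher excess kurtosis ⇒ heavier tails relative to the normal distribution.
-0.94 vs 0.19: the larger is 0.19, so II has heavier tails. (II is leptokurtic — heavier-than-normal tails; the other is platykurtic.)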